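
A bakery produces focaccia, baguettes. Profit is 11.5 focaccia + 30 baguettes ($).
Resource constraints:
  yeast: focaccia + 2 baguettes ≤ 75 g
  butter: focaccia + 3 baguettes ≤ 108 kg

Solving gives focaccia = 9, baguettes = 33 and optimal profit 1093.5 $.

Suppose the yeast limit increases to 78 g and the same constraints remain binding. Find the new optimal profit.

1107

Check each constraint at x*: yeast 75/75 (tight); butter 108/108 (tight).
The binding rows give the dual system: 1·y_yeast + 1·y_butter = 11.5 and 2·y_yeast + 3·y_butter = 30.
This yields shadow prices y_yeast = 4.5, y_butter = 7.
Δz = y_yeast·Δb = 4.5 × (3) = 13.5, so new z* = 1093.5 + 13.5 = 1107.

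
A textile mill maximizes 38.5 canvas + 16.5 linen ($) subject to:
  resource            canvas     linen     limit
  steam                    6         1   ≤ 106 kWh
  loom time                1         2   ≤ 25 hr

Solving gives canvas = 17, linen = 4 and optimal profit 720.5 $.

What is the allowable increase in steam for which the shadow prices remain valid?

Binding constraints: steam, loom time. The basis is B = [[6,1],[1,2]] with det 11.
Per unit increase in steam, x* moves by d = (0.1818, -0.0909).
The basis stays optimal until linen reaches 0; allowable increase = 44 kWh.

44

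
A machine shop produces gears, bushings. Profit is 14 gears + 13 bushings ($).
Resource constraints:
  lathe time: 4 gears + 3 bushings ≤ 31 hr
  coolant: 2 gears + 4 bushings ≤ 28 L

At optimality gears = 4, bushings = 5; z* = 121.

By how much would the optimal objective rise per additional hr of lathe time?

Check each constraint at x*: lathe time 31/31 (tight); coolant 28/28 (tight).
The binding rows give the dual system: 4·y_lathe time + 2·y_coolant = 14 and 3·y_lathe time + 4·y_coolant = 13.
→ y_lathe time = 3 and y_coolant = 1.
Shadow price of lathe time = 3.

3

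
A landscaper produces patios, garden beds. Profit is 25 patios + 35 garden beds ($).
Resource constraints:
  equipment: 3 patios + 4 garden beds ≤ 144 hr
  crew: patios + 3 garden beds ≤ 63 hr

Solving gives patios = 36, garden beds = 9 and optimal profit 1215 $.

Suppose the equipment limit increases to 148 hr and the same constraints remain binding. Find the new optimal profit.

1247

Both equipment and crew are binding at x*.
Dual feasibility on the basic columns requires 3·y_equipment + 1·y_crew = 25, 4·y_equipment + 3·y_crew = 35.
→ y_equipment = 8 and y_crew = 1.
Δz = y_equipment·Δb = 8 × (4) = 32, so new z* = 1215 + 32 = 1247.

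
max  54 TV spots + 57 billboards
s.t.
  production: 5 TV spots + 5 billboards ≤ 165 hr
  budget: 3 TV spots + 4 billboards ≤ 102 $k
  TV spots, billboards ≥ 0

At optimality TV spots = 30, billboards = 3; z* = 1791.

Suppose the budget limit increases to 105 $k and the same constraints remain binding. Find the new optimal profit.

1800

At the optimum: production uses 165 of 165 (binding); budget uses 102 of 102 (binding).
Dual feasibility on the basic columns requires 5·y_production + 3·y_budget = 54, 5·y_production + 4·y_budget = 57.
→ y_production = 9 and y_budget = 3.
Δz = y_budget·Δb = 3 × (3) = 9, so new z* = 1791 + 9 = 1800.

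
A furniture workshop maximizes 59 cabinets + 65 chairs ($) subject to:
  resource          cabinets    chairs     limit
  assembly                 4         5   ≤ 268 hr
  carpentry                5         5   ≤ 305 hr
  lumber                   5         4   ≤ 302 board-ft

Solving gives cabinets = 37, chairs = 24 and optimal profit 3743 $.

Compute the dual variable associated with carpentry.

Binding: assembly and carpentry. Non-binding: lumber (21 unused).
By complementary slackness, y = 0 for the non-binding constraint.
From A_Bᵀ y = c: 4·y_assembly + 5·y_carpentry = 59; 5·y_assembly + 5·y_carpentry = 65.
This yields shadow prices y_assembly = 6, y_carpentry = 7.
Shadow price of carpentry = 7.

7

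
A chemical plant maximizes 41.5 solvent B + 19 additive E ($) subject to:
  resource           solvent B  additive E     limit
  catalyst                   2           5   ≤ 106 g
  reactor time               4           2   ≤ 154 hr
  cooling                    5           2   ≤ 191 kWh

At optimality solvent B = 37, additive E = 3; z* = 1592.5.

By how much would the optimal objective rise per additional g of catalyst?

Binding: reactor time and cooling. Non-binding: catalyst (17 unused).
By complementary slackness, y = 0 for the non-binding constraint.
Dual feasibility on the basic columns requires 4·y_reactor time + 5·y_cooling = 41.5, 2·y_reactor time + 2·y_cooling = 19.
→ y_reactor time = 6 and y_cooling = 3.5.
Shadow price of catalyst = 0.

0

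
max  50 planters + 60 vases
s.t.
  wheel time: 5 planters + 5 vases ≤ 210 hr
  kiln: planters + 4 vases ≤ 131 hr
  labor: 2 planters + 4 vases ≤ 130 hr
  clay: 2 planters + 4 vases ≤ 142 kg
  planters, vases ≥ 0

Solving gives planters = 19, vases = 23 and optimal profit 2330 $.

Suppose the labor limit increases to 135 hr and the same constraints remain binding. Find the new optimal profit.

Check each constraint at x*: wheel time 210/210 (tight); kiln 111/131 (slack 20); labor 130/130 (tight); clay 130/142 (slack 12).
Slack constraints have shadow price 0 (complementary slackness).
The binding rows give the dual system: 5·y_wheel time + 2·y_labor = 50 and 5·y_wheel time + 4·y_labor = 60.
Solving: y_wheel time = 8, y_labor = 5.
Δz = y_labor·Δb = 5 × (5) = 25, so new z* = 2330 + 25 = 2355.

2355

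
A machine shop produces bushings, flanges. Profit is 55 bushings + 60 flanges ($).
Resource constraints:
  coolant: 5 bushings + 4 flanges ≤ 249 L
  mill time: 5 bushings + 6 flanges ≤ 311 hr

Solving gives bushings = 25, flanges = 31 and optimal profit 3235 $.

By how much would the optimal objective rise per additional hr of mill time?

8

At the optimum: coolant uses 249 of 249 (binding); mill time uses 311 of 311 (binding).
Dual feasibility on the basic columns requires 5·y_coolant + 5·y_mill time = 55, 4·y_coolant + 6·y_mill time = 60.
→ y_coolant = 3 and y_mill time = 8.
Shadow price of mill time = 8.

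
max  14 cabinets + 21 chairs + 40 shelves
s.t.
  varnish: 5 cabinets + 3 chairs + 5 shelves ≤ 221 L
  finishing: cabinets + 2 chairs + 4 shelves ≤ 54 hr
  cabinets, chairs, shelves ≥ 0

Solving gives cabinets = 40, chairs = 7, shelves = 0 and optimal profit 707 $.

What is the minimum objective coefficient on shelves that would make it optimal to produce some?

41

Check each constraint at x*: varnish 221/221 (tight); finishing 54/54 (tight).
From A_Bᵀ y = c: 5·y_varnish + 1·y_finishing = 14; 3·y_varnish + 2·y_finishing = 21.
→ y_varnish = 1 and y_finishing = 9.
shelves enters the basis when its profit ≥ yᵀa₃ = 1·5 + 9·4 = 41.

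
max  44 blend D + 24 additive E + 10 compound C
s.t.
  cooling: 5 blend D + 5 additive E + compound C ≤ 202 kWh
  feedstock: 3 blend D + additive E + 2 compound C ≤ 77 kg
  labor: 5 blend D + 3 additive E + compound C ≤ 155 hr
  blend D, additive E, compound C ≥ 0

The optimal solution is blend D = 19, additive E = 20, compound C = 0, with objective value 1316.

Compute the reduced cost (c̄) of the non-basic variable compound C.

-3

Binding: feedstock and labor. Non-binding: cooling (7 unused).
Since cooling is not tight, its dual is 0.
Dual feasibility on the basic columns requires 3·y_feedstock + 5·y_labor = 44, 1·y_feedstock + 3·y_labor = 24.
Solving: y_feedstock = 3, y_labor = 7.
Reduced cost of compound C: c₃ − yᵀa₃ = 10 − (3·2 + 7·1) = 10 − 13 = -3.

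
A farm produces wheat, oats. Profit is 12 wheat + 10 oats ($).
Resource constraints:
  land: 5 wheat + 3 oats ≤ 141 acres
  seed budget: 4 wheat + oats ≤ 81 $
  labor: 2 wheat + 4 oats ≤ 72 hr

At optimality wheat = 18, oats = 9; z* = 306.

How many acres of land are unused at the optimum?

24

land used = 5·18 + 3·9 = 117; slack = 141 − 117 = 24.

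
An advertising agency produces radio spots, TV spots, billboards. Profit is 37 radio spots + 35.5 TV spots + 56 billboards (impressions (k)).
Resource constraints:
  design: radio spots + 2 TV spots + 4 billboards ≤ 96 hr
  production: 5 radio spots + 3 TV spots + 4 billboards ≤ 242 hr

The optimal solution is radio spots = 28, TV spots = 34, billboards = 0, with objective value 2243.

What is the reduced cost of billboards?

At the optimum: design uses 96 of 96 (binding); production uses 242 of 242 (binding).
Dual feasibility on the basic columns requires 1·y_design + 5·y_production = 37, 2·y_design + 3·y_production = 35.5.
This yields shadow prices y_design = 9.5, y_production = 5.5.
Reduced cost of billboards: c₃ − yᵀa₃ = 56 − (9.5·4 + 5.5·4) = 56 − 60 = -4.

-4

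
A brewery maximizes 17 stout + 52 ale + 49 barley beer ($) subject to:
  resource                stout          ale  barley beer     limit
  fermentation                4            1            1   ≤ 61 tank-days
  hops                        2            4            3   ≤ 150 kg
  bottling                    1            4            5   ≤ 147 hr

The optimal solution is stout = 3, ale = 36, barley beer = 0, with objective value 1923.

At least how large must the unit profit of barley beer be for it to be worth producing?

57

Check each constraint at x*: fermentation 48/61 (slack 13); hops 150/150 (tight); bottling 147/147 (tight).
By complementary slackness, y = 0 for the non-binding constraint.
From A_Bᵀ y = c: 2·y_hops + 1·y_bottling = 17; 4·y_hops + 4·y_bottling = 52.
→ y_hops = 4 and y_bottling = 9.
barley beer enters the basis when its profit ≥ yᵀa₃ = 4·3 + 9·5 = 57.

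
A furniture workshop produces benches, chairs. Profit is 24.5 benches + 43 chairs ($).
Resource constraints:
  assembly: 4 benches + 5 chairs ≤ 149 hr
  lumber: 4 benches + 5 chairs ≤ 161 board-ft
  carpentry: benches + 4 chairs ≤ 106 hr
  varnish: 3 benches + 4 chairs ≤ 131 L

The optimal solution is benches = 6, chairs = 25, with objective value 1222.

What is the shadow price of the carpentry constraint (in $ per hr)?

At the optimum: assembly uses 149 of 149 (binding); lumber uses 149 of 161 (slack = 12); carpentry uses 106 of 106 (binding); varnish uses 118 of 131 (slack = 13).
By complementary slackness, y = 0 for the non-binding constraints.
The binding rows give the dual system: 4·y_assembly + 1·y_carpentry = 24.5 and 5·y_assembly + 4·y_carpentry = 43.
This yields shadow prices y_assembly = 5, y_carpentry = 4.5.
Shadow price of carpentry = 4.5.

4.5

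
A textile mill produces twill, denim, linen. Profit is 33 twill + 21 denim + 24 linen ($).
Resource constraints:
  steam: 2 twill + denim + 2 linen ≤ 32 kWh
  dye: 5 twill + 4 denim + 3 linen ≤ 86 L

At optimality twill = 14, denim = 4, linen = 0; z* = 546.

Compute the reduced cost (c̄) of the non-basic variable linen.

-3

At the optimum: steam uses 32 of 32 (binding); dye uses 86 of 86 (binding).
From A_Bᵀ y = c: 2·y_steam + 5·y_dye = 33; 1·y_steam + 4·y_dye = 21.
This yields shadow prices y_steam = 9, y_dye = 3.
Reduced cost of linen: c₃ − yᵀa₃ = 24 − (9·2 + 3·3) = 24 − 27 = -3.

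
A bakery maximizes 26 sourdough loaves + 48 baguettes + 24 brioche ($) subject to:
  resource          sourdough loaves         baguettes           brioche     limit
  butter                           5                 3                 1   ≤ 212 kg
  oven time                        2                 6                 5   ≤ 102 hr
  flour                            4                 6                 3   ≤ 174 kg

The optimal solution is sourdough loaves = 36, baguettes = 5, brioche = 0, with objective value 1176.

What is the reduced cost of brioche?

-6

Check each constraint at x*: butter 195/212 (slack 17); oven time 102/102 (tight); flour 174/174 (tight).
Since butter is not tight, its dual is 0.
From A_Bᵀ y = c: 2·y_oven time + 4·y_flour = 26; 6·y_oven time + 6·y_flour = 48.
This yields shadow prices y_oven time = 3, y_flour = 5.
Reduced cost of brioche: c₃ − yᵀa₃ = 24 − (3·5 + 5·3) = 24 − 30 = -6.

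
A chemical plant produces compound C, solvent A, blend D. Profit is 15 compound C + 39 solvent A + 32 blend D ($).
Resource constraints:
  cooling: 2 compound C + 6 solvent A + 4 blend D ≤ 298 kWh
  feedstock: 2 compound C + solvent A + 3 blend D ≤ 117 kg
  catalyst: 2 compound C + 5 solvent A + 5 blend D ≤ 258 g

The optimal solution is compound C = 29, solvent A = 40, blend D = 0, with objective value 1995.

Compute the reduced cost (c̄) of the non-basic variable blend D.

-4

At the optimum: cooling uses 298 of 298 (binding); feedstock uses 98 of 117 (slack = 19); catalyst uses 258 of 258 (binding).
Since feedstock is not tight, its dual is 0.
Dual feasibility on the basic columns requires 2·y_cooling + 2·y_catalyst = 15, 6·y_cooling + 5·y_catalyst = 39.
→ y_cooling = 1.5 and y_catalyst = 6.
Reduced cost of blend D: c₃ − yᵀa₃ = 32 − (1.5·4 + 6·5) = 32 − 36 = -4.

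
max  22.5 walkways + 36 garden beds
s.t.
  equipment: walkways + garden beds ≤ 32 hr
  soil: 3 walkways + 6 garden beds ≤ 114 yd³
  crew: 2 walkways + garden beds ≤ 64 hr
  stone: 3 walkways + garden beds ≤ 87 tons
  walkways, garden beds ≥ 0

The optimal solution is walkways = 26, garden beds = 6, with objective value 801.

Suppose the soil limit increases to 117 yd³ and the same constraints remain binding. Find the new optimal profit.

Check each constraint at x*: equipment 32/32 (tight); soil 114/114 (tight); crew 58/64 (slack 6); stone 84/87 (slack 3).
By complementary slackness, y = 0 for the non-binding constraints.
The binding rows give the dual system: 1·y_equipment + 3·y_soil = 22.5 and 1·y_equipment + 6·y_soil = 36.
Solving: y_equipment = 9, y_soil = 4.5.
Δz = y_soil·Δb = 4.5 × (3) = 13.5, so new z* = 801 + 13.5 = 814.5.

814.5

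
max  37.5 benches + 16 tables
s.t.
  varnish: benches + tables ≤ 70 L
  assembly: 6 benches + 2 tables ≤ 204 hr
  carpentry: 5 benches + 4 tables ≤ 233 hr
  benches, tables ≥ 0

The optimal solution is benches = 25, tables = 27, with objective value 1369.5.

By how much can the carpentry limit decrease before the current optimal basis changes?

Binding constraints: assembly, carpentry. The basis is B = [[6,2],[5,4]] with det 14.
Per unit decrease in carpentry, x* moves by d = (0.1429, -0.4286).
The basis stays optimal until tables reaches 0; allowable decrease = 63 hr.

63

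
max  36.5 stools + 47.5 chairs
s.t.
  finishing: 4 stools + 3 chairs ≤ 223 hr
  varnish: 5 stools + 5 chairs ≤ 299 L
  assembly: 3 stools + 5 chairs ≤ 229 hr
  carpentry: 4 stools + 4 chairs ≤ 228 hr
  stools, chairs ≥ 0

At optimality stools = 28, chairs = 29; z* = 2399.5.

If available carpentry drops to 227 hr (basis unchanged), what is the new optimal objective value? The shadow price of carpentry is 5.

Δb = -1, so new z* = 2399.5 + (5)·(-1) = 2399.5 − 5 = 2394.5.

2394.5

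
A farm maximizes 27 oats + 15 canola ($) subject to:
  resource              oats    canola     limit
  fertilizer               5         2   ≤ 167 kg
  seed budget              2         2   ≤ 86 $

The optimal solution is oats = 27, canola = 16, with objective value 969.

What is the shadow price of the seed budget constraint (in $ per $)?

Check each constraint at x*: fertilizer 167/167 (tight); seed budget 86/86 (tight).
The binding rows give the dual system: 5·y_fertilizer + 2·y_seed budget = 27 and 2·y_fertilizer + 2·y_seed budget = 15.
This yields shadow prices y_fertilizer = 4, y_seed budget = 3.5.
Shadow price of seed budget = 3.5.

3.5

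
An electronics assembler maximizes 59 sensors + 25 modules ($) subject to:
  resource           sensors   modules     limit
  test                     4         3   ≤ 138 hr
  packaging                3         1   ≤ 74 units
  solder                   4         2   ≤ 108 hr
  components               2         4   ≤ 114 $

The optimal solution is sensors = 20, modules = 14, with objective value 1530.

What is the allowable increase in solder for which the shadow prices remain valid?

3.6

Binding constraints: packaging, solder. The basis is B = [[3,1],[4,2]] with det 2.
Per unit increase in solder, x* moves by d = (-0.5, 1.5).
The basis stays optimal until components becomes binding; allowable increase = 3.6 hr.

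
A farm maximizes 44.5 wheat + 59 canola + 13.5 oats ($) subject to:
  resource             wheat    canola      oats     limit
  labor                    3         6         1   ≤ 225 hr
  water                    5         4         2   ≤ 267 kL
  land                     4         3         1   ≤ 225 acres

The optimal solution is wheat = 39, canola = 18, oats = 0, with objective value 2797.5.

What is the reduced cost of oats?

-3

Binding: labor and water. Non-binding: land (15 unused).
By complementary slackness, y = 0 for the non-binding constraint.
Dual feasibility on the basic columns requires 3·y_labor + 5·y_water = 44.5, 6·y_labor + 4·y_water = 59.
Solving: y_labor = 6.5, y_water = 5.
Reduced cost of oats: c₃ − yᵀa₃ = 13.5 − (6.5·1 + 5·2) = 13.5 − 16.5 = -3.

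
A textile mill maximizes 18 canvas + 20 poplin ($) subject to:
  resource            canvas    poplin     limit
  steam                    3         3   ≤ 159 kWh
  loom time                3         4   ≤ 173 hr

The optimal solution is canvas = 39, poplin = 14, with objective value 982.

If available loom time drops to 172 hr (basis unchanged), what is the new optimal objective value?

980

Both steam and loom time are binding at x*.
The binding rows give the dual system: 3·y_steam + 3·y_loom time = 18 and 3·y_steam + 4·y_loom time = 20.
This yields shadow prices y_steam = 4, y_loom time = 2.
Δz = y_loom time·Δb = 2 × (-1) = -2, so new z* = 982 − 2 = 980.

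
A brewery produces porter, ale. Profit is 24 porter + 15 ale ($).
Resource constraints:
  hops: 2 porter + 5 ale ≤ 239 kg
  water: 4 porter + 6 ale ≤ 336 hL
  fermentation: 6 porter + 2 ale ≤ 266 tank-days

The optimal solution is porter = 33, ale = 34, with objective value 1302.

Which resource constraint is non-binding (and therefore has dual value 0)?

hops

hops: 236/239 (slack 3)
water: 336/336 (binding)
fermentation: 266/266 (binding)
By complementary slackness, a constraint with positive slack has shadow price 0 → hops.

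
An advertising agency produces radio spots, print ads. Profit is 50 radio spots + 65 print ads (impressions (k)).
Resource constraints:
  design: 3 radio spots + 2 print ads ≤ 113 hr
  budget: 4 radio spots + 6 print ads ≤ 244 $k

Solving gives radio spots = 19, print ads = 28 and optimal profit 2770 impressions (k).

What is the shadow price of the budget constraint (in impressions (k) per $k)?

9.5

Check each constraint at x*: design 113/113 (tight); budget 244/244 (tight).
The binding rows give the dual system: 3·y_design + 4·y_budget = 50 and 2·y_design + 6·y_budget = 65.
Solving: y_design = 4, y_budget = 9.5.
Shadow price of budget = 9.5.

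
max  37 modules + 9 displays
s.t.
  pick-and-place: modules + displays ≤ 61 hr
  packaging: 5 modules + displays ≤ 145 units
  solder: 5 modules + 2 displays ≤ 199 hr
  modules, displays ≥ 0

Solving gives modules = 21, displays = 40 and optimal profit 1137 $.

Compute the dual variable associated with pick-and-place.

2

Check each constraint at x*: pick-and-place 61/61 (tight); packaging 145/145 (tight); solder 185/199 (slack 14).
Since solder is not tight, its dual is 0.
From A_Bᵀ y = c: 1·y_pick-and-place + 5·y_packaging = 37; 1·y_pick-and-place + 1·y_packaging = 9.
→ y_pick-and-place = 2 and y_packaging = 7.
Shadow price of pick-and-place = 2.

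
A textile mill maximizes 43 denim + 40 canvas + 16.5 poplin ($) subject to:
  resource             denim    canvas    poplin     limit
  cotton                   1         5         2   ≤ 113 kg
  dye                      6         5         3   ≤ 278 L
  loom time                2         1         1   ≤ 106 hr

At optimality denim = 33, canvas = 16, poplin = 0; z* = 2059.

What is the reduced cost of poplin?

-6.5

Check each constraint at x*: cotton 113/113 (tight); dye 278/278 (tight); loom time 82/106 (slack 24).
Since loom time is not tight, its dual is 0.
From A_Bᵀ y = c: 1·y_cotton + 6·y_dye = 43; 5·y_cotton + 5·y_dye = 40.
→ y_cotton = 1 and y_dye = 7.
Reduced cost of poplin: c₃ − yᵀa₃ = 16.5 − (1·2 + 7·3) = 16.5 − 23 = -6.5.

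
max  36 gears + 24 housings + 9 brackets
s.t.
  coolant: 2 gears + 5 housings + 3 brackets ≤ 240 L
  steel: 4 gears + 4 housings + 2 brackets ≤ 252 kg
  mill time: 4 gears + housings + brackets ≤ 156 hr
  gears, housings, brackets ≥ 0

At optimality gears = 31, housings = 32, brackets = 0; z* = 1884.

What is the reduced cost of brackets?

-5

Binding: steel and mill time. Non-binding: coolant (18 unused).
By complementary slackness, y = 0 for the non-binding constraint.
Dual feasibility on the basic columns requires 4·y_steel + 4·y_mill time = 36, 4·y_steel + 1·y_mill time = 24.
Solving: y_steel = 5, y_mill time = 4.
Reduced cost of brackets: c₃ − yᵀa₃ = 9 − (5·2 + 4·1) = 9 − 14 = -5.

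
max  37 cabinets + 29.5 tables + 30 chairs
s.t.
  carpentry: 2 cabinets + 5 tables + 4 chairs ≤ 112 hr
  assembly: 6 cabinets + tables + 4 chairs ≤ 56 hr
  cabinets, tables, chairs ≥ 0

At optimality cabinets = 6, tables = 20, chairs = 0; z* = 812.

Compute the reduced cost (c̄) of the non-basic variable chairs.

-8

Both carpentry and assembly are binding at x*.
The binding rows give the dual system: 2·y_carpentry + 6·y_assembly = 37 and 5·y_carpentry + 1·y_assembly = 29.5.
This yields shadow prices y_carpentry = 5, y_assembly = 4.5.
Reduced cost of chairs: c₃ − yᵀa₃ = 30 − (5·4 + 4.5·4) = 30 − 38 = -8.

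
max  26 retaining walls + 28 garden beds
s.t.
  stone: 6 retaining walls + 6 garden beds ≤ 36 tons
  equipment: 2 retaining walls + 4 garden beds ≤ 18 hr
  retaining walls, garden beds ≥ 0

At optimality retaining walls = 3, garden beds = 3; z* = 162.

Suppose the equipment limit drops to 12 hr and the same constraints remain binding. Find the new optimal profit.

156

Both stone and equipment are binding at x*.
From A_Bᵀ y = c: 6·y_stone + 2·y_equipment = 26; 6·y_stone + 4·y_equipment = 28.
→ y_stone = 4 and y_equipment = 1.
Δz = y_equipment·Δb = 1 × (-6) = -6, so new z* = 162 − 6 = 156.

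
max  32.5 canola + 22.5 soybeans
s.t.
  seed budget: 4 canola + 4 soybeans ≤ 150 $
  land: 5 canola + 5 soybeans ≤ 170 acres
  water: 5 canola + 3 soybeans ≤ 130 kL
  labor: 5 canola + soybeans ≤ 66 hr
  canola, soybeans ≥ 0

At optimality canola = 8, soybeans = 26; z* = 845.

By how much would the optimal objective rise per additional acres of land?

4

At the optimum: seed budget uses 136 of 150 (slack = 14); land uses 170 of 170 (binding); water uses 118 of 130 (slack = 12); labor uses 66 of 66 (binding).
Since seed budget, water are not tight, their duals are 0.
Dual feasibility on the basic columns requires 5·y_land + 5·y_labor = 32.5, 5·y_land + 1·y_labor = 22.5.
Solving: y_land = 4, y_labor = 2.5.
Shadow price of land = 4.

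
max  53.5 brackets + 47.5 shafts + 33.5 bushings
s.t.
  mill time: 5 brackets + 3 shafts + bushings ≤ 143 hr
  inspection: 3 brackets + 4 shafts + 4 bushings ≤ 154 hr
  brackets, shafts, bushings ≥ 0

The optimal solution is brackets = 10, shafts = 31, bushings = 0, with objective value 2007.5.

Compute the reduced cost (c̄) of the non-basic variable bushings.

Check each constraint at x*: mill time 143/143 (tight); inspection 154/154 (tight).
From A_Bᵀ y = c: 5·y_mill time + 3·y_inspection = 53.5; 3·y_mill time + 4·y_inspection = 47.5.
Solving: y_mill time = 6.5, y_inspection = 7.
Reduced cost of bushings: c₃ − yᵀa₃ = 33.5 − (6.5·1 + 7·4) = 33.5 − 34.5 = -1.

-1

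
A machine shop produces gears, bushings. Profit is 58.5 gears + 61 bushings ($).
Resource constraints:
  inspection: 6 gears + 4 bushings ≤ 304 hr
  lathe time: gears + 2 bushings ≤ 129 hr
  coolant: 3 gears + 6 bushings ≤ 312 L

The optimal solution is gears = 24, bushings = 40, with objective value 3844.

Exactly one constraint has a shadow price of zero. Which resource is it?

inspection: 304/304 (binding)
lathe time: 104/129 (slack 25)
coolant: 312/312 (binding)
By complementary slackness, a constraint with positive slack has shadow price 0 → lathe time.

lathe time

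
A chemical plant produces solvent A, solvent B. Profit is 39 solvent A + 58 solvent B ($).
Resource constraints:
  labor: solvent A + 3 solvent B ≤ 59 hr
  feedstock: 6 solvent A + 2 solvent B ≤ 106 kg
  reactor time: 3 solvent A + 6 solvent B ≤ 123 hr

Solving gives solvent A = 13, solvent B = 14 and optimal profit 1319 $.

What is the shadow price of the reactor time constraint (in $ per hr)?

Check each constraint at x*: labor 55/59 (slack 4); feedstock 106/106 (tight); reactor time 123/123 (tight).
Slack constraints have shadow price 0 (complementary slackness).
Dual feasibility on the basic columns requires 6·y_feedstock + 3·y_reactor time = 39, 2·y_feedstock + 6·y_reactor time = 58.
This yields shadow prices y_feedstock = 2, y_reactor time = 9.
Shadow price of reactor time = 9.

9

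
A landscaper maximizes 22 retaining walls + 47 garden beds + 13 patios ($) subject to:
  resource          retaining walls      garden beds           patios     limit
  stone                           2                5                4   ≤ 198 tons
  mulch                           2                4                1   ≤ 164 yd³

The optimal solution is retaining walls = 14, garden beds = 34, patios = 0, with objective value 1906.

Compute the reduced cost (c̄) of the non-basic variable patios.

Check each constraint at x*: stone 198/198 (tight); mulch 164/164 (tight).
The binding rows give the dual system: 2·y_stone + 2·y_mulch = 22 and 5·y_stone + 4·y_mulch = 47.
Solving: y_stone = 3, y_mulch = 8.
Reduced cost of patios: c₃ − yᵀa₃ = 13 − (3·4 + 8·1) = 13 − 20 = -7.

-7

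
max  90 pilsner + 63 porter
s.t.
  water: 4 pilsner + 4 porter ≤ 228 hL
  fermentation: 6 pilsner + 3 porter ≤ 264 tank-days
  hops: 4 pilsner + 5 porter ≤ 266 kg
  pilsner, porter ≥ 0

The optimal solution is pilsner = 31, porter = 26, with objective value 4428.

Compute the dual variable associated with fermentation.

9

Check each constraint at x*: water 228/228 (tight); fermentation 264/264 (tight); hops 254/266 (slack 12).
Slack constraints have shadow price 0 (complementary slackness).
Dual feasibility on the basic columns requires 4·y_water + 6·y_fermentation = 90, 4·y_water + 3·y_fermentation = 63.
This yields shadow prices y_water = 9, y_fermentation = 9.
Shadow price of fermentation = 9.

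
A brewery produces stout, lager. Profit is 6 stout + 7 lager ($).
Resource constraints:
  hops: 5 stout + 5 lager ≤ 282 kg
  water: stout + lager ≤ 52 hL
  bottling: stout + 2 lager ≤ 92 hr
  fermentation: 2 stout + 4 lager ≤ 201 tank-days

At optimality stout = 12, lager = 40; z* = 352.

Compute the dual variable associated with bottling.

1

At the optimum: hops uses 260 of 282 (slack = 22); water uses 52 of 52 (binding); bottling uses 92 of 92 (binding); fermentation uses 184 of 201 (slack = 17).
Since hops, fermentation are not tight, their duals are 0.
Dual feasibility on the basic columns requires 1·y_water + 1·y_bottling = 6, 1·y_water + 2·y_bottling = 7.
Solving: y_water = 5, y_bottling = 1.
Shadow price of bottling = 1.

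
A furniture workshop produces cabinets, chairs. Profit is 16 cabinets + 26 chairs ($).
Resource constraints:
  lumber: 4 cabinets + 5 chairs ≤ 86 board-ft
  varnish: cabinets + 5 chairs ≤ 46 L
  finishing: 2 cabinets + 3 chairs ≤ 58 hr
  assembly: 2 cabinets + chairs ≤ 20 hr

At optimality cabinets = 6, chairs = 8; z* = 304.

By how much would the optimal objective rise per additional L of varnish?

Check each constraint at x*: lumber 64/86 (slack 22); varnish 46/46 (tight); finishing 36/58 (slack 22); assembly 20/20 (tight).
By complementary slackness, y = 0 for the non-binding constraints.
From A_Bᵀ y = c: 1·y_varnish + 2·y_assembly = 16; 5·y_varnish + 1·y_assembly = 26.
Solving: y_varnish = 4, y_assembly = 6.
Shadow price of varnish = 4.

4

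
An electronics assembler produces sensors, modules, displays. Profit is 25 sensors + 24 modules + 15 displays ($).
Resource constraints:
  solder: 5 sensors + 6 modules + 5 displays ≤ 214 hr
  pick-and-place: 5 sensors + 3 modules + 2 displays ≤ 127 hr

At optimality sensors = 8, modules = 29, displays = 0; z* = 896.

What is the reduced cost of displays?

-4

Check each constraint at x*: solder 214/214 (tight); pick-and-place 127/127 (tight).
From A_Bᵀ y = c: 5·y_solder + 5·y_pick-and-place = 25; 6·y_solder + 3·y_pick-and-place = 24.
This yields shadow prices y_solder = 3, y_pick-and-place = 2.
Reduced cost of displays: c₃ − yᵀa₃ = 15 − (3·5 + 2·2) = 15 − 19 = -4.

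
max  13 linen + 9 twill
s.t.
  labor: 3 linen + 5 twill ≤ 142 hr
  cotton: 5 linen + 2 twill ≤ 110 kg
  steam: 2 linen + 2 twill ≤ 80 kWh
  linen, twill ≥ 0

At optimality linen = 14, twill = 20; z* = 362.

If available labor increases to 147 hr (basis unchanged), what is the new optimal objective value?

367

Check each constraint at x*: labor 142/142 (tight); cotton 110/110 (tight); steam 68/80 (slack 12).
Slack constraints have shadow price 0 (complementary slackness).
Dual feasibility on the basic columns requires 3·y_labor + 5·y_cotton = 13, 5·y_labor + 2·y_cotton = 9.
→ y_labor = 1 and y_cotton = 2.
Δz = y_labor·Δb = 1 × (5) = 5, so new z* = 362 + 5 = 367.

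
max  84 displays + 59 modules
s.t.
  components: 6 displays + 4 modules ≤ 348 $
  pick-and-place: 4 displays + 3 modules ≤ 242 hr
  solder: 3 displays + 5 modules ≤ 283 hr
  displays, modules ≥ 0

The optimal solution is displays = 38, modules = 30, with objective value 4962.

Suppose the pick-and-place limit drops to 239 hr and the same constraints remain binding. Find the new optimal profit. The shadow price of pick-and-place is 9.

Δb = -3, so new z* = 4962 + (9)·(-3) = 4962 − 27 = 4935.

4935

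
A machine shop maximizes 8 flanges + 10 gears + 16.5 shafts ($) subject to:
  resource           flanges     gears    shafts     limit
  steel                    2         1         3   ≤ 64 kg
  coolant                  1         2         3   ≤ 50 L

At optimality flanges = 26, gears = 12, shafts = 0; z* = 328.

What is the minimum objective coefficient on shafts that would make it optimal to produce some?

18

Both steel and coolant are binding at x*.
From A_Bᵀ y = c: 2·y_steel + 1·y_coolant = 8; 1·y_steel + 2·y_coolant = 10.
→ y_steel = 2 and y_coolant = 4.
shafts enters the basis when its profit ≥ yᵀa₃ = 2·3 + 4·3 = 18.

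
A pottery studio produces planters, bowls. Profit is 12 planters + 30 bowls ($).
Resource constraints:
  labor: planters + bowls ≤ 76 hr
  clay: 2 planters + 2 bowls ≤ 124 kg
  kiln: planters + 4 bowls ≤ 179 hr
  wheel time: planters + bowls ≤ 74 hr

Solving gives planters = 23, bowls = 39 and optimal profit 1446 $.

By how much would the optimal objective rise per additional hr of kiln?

6

At the optimum: labor uses 62 of 76 (slack = 14); clay uses 124 of 124 (binding); kiln uses 179 of 179 (binding); wheel time uses 62 of 74 (slack = 12).
By complementary slackness, y = 0 for the non-binding constraints.
From A_Bᵀ y = c: 2·y_clay + 1·y_kiln = 12; 2·y_clay + 4·y_kiln = 30.
This yields shadow prices y_clay = 3, y_kiln = 6.
Shadow price of kiln = 6.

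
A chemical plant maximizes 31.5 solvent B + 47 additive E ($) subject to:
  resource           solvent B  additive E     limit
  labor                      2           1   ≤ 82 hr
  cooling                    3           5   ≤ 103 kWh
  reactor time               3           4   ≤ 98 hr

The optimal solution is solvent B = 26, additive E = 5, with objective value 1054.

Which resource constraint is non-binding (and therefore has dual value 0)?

labor

labor: 57/82 (slack 25)
cooling: 103/103 (binding)
reactor time: 98/98 (binding)
By complementary slackness, a constraint with positive slack has shadow price 0 → labor.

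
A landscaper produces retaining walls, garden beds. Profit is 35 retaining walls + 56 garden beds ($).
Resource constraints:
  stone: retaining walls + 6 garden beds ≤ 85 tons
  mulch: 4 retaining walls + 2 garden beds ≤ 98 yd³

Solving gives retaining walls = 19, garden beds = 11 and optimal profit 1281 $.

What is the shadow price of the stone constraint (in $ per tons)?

7

Check each constraint at x*: stone 85/85 (tight); mulch 98/98 (tight).
Dual feasibility on the basic columns requires 1·y_stone + 4·y_mulch = 35, 6·y_stone + 2·y_mulch = 56.
This yields shadow prices y_stone = 7, y_mulch = 7.
Shadow price of stone = 7.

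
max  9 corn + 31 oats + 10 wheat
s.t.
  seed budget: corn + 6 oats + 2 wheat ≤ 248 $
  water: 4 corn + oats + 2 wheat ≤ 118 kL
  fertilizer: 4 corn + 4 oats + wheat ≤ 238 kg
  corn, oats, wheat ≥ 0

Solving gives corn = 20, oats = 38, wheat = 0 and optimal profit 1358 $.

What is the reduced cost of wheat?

-2

Check each constraint at x*: seed budget 248/248 (tight); water 118/118 (tight); fertilizer 232/238 (slack 6).
By complementary slackness, y = 0 for the non-binding constraint.
The binding rows give the dual system: 1·y_seed budget + 4·y_water = 9 and 6·y_seed budget + 1·y_water = 31.
→ y_seed budget = 5 and y_water = 1.
Reduced cost of wheat: c₃ − yᵀa₃ = 10 − (5·2 + 1·2) = 10 − 12 = -2.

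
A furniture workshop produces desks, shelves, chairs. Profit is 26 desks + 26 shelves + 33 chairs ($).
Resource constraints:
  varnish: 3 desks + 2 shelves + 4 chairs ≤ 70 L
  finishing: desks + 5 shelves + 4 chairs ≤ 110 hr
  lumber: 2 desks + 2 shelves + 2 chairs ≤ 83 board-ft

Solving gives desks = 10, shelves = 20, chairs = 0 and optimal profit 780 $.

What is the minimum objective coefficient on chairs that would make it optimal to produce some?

Binding: varnish and finishing. Non-binding: lumber (23 unused).
Slack constraints have shadow price 0 (complementary slackness).
The binding rows give the dual system: 3·y_varnish + 1·y_finishing = 26 and 2·y_varnish + 5·y_finishing = 26.
Solving: y_varnish = 8, y_finishing = 2.
chairs enters the basis when its profit ≥ yᵀa₃ = 8·4 + 2·4 = 40.

40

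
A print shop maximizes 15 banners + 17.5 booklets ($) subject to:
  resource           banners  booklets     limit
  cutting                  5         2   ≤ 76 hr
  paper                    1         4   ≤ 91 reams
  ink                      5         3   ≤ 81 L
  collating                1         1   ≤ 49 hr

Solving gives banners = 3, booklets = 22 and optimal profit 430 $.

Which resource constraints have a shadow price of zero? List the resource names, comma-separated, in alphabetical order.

cutting: 59/76 (slack 17)
paper: 91/91 (binding)
ink: 81/81 (binding)
collating: 25/49 (slack 24)
By complementary slackness, a constraint with positive slack has shadow price 0 → collating, cutting.

collating, cutting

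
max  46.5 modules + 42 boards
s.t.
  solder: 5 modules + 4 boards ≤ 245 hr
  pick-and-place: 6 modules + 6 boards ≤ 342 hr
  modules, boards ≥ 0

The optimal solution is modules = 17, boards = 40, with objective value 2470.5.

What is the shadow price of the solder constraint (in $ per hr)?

4.5

At the optimum: solder uses 245 of 245 (binding); pick-and-place uses 342 of 342 (binding).
From A_Bᵀ y = c: 5·y_solder + 6·y_pick-and-place = 46.5; 4·y_solder + 6·y_pick-and-place = 42.
This yields shadow prices y_solder = 4.5, y_pick-and-place = 4.
Shadow price of solder = 4.5.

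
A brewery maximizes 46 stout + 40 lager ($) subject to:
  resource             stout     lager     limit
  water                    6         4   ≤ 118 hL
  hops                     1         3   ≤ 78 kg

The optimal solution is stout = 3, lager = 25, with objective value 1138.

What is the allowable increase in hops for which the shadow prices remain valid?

10.5

Binding constraints: water, hops. The basis is B = [[6,4],[1,3]] with det 14.
Per unit increase in hops, x* moves by d = (-0.2857, 0.4286).
The basis stays optimal until stout reaches 0; allowable increase = 10.5 kg.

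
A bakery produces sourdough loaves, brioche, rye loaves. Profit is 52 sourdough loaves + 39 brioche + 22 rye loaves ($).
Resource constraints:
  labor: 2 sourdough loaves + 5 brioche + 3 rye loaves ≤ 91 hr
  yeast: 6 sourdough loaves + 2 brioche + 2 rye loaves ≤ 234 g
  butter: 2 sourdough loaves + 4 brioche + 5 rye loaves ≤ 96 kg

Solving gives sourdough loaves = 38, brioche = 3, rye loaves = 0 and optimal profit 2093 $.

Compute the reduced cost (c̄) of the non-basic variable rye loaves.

-7

At the optimum: labor uses 91 of 91 (binding); yeast uses 234 of 234 (binding); butter uses 88 of 96 (slack = 8).
By complementary slackness, y = 0 for the non-binding constraint.
From A_Bᵀ y = c: 2·y_labor + 6·y_yeast = 52; 5·y_labor + 2·y_yeast = 39.
This yields shadow prices y_labor = 5, y_yeast = 7.
Reduced cost of rye loaves: c₃ − yᵀa₃ = 22 − (5·3 + 7·2) = 22 − 29 = -7.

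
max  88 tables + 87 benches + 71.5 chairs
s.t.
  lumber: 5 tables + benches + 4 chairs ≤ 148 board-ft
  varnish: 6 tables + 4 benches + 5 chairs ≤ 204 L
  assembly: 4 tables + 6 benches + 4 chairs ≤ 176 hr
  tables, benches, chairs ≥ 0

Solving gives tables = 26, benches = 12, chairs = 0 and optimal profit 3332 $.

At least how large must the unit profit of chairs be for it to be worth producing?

Binding: varnish and assembly. Non-binding: lumber (6 unused).
By complementary slackness, y = 0 for the non-binding constraint.
From A_Bᵀ y = c: 6·y_varnish + 4·y_assembly = 88; 4·y_varnish + 6·y_assembly = 87.
→ y_varnish = 9 and y_assembly = 8.5.
chairs enters the basis when its profit ≥ yᵀa₃ = 9·5 + 8.5·4 = 79.

79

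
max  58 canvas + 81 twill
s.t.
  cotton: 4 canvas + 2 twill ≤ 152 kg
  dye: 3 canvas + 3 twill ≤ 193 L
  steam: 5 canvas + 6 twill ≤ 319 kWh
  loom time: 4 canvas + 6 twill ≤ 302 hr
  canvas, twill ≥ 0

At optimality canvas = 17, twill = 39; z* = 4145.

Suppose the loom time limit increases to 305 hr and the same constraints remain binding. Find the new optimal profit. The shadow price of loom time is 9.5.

Δb = 3, so new z* = 4145 + (9.5)·(3) = 4145 + 28.5 = 4173.5.

4173.5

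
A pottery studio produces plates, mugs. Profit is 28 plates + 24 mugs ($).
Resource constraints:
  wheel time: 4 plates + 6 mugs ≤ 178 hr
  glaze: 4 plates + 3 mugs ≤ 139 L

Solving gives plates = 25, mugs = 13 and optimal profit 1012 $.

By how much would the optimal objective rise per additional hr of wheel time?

Check each constraint at x*: wheel time 178/178 (tight); glaze 139/139 (tight).
The binding rows give the dual system: 4·y_wheel time + 4·y_glaze = 28 and 6·y_wheel time + 3·y_glaze = 24.
This yields shadow prices y_wheel time = 1, y_glaze = 6.
Shadow price of wheel time = 1.

1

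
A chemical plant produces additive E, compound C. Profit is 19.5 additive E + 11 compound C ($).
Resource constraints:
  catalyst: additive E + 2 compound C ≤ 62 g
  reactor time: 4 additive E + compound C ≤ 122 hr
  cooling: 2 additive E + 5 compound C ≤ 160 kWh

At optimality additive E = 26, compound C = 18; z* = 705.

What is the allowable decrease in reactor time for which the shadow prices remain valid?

91

Binding constraints: catalyst, reactor time. The basis is B = [[1,2],[4,1]] with det -7.
Per unit decrease in reactor time, x* moves by d = (-0.2857, 0.1429).
The basis stays optimal until additive E reaches 0; allowable decrease = 91 hr.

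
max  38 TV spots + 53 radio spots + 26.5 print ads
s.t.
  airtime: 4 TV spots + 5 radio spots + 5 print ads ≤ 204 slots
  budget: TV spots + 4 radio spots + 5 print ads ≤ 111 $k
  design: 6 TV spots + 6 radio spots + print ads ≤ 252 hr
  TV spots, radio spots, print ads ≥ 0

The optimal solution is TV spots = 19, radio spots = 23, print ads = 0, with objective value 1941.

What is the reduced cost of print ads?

Check each constraint at x*: airtime 191/204 (slack 13); budget 111/111 (tight); design 252/252 (tight).
Slack constraints have shadow price 0 (complementary slackness).
From A_Bᵀ y = c: 1·y_budget + 6·y_design = 38; 4·y_budget + 6·y_design = 53.
→ y_budget = 5 and y_design = 5.5.
Reduced cost of print ads: c₃ − yᵀa₃ = 26.5 − (5·5 + 5.5·1) = 26.5 − 30.5 = -4.

-4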